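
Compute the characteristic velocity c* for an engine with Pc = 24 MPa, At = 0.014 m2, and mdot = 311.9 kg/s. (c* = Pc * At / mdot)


c* = 24e6 * 0.014 / 311.9 = 1077 m/s

1077 m/s


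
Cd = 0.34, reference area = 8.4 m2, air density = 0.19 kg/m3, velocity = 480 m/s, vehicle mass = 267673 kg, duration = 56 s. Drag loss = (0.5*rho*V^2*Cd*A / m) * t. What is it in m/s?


D = 0.5 * 0.19 * 480^2 * 0.34 * 8.4 = 62512.13 N
a = 62512.13 / 267673 = 0.2335 m/s2
dV = 0.2335 * 56 = 13.1 m/s

13.1 m/s


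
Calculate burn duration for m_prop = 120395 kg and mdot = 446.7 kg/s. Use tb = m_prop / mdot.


tb = 120395 / 446.7 = 269.5 s

269.5 s


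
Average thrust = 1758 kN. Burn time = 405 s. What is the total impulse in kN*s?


It = 1758 * 405 = 711990 kN*s

711990 kN*s


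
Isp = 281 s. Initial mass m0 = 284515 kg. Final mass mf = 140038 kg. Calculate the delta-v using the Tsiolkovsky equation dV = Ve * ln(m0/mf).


Ve = 281 * 9.81 = 2756.61 m/s
dV = 2756.61 * ln(284515/140038) = 1954 m/s

1954 m/s


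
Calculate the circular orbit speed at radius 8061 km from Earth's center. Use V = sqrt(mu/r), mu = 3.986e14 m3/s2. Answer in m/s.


V = sqrt(3.986e14 / 8061000) = 7032 m/s

7032 m/s


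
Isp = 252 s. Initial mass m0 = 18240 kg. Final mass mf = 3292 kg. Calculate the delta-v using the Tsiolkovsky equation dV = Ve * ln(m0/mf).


Ve = 252 * 9.81 = 2472.12 m/s
dV = 2472.12 * ln(18240/3292) = 4233 m/s

4233 m/s


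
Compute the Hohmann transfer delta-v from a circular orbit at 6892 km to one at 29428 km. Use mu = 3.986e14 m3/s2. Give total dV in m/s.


V1 = sqrt(mu/r1) = 7604.94 m/s
dV1 = V1*(sqrt(2*r2/(r1+r2)) - 1) = 2076.02 m/s
V2 = sqrt(mu/r2) = 3680.34 m/s
dV2 = V2*(1 - sqrt(2*r1/(r1+r2))) = 1413.07 m/s
Total dV = 3489 m/s

3489 m/s


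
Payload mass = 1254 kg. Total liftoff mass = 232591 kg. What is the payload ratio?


PR = 1254 / 232591 = 0.0054

0.0054


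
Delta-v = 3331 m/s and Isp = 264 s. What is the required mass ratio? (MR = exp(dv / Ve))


Ve = 264 * 9.81 = 2589.84 m/s
MR = exp(3331 / 2589.84) = 3.619

3.619


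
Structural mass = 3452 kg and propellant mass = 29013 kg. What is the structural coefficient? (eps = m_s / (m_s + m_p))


eps = 3452 / (3452 + 29013) = 0.1063

0.1063


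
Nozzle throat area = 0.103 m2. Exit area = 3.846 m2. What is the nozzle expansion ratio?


AR = 3.846 / 0.103 = 37.3

37.3


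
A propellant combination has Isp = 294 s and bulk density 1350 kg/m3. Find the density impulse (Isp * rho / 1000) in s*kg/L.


rho*Isp = 294 * 1350 / 1000 = 397 s*kg/L

397 s*kg/L


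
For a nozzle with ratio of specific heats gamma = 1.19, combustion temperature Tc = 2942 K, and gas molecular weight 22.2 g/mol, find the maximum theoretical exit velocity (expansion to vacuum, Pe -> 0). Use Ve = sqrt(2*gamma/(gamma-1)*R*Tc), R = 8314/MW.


R = 8314 / 22.2 = 374.5 J/(kg.K)
Ve = sqrt(2 * 1.19 / (1.19 - 1) * 374.5 * 2942) = 3715 m/s

3715 m/s


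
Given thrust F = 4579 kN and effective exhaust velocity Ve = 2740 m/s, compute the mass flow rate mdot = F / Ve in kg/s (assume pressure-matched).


mdot = F / Ve = 4579000 / 2740 = 1671.2 kg/s

1671.2 kg/s


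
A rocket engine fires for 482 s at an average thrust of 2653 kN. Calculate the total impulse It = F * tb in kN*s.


It = 2653 * 482 = 1278746 kN*s

1278746 kN*s


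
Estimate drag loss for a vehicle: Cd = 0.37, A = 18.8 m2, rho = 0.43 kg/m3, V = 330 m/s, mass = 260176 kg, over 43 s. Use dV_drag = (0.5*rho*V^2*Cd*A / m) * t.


D = 0.5 * 0.43 * 330^2 * 0.37 * 18.8 = 162864.31 N
a = 162864.31 / 260176 = 0.626 m/s2
dV = 0.626 * 43 = 26.9 m/s

26.9 m/s


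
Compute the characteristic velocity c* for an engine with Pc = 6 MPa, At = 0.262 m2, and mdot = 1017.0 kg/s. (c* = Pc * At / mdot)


c* = 6e6 * 0.262 / 1017.0 = 1546 m/s

1546 m/s


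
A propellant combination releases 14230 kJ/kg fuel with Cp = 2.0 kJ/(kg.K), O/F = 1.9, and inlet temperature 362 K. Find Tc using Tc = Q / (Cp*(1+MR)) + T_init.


Tc = 14230 / (2.0 * (1 + 1.9)) + 362 = 2815 K

2815 K


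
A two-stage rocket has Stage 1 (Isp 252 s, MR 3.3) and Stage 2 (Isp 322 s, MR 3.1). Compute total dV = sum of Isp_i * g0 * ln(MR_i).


dV1 = 252 * 9.81 * ln(3.3) = 2951.5 m/s
dV2 = 322 * 9.81 * ln(3.1) = 3573.9 m/s
Total dV = 2951.5 + 3573.9 = 6525.4 m/s ~ 6525 m/s

6525 m/s


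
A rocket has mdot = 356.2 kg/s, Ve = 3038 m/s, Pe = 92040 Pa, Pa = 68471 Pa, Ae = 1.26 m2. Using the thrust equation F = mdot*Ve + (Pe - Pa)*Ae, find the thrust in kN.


F = 356.2 * 3038 + (92040 - 68471) * 1.26 = 1.1118e+06 N = 1111.8 kN

1111.8 kN


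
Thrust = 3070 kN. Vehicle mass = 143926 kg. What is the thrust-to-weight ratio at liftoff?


TWR = 3070000 / (143926 * 9.81) = 2.17

2.17


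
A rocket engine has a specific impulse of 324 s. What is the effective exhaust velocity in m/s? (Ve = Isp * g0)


Ve = Isp * g0 = 324 * 9.81 = 3178.4 m/s

3178.4 m/s


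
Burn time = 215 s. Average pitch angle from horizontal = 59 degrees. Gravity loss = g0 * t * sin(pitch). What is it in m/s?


GL = 9.81 * 215 * sin(59 deg) = 1808 m/s

1808 m/s


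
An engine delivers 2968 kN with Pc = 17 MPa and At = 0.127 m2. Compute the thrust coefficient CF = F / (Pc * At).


CF = 2968000 / (17e6 * 0.127) = 1.37

1.37


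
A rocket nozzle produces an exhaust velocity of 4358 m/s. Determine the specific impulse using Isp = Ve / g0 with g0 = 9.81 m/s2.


Isp = Ve / g0 = 4358 / 9.81 = 444.2 s

444.2 s


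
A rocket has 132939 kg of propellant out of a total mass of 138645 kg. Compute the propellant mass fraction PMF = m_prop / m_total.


PMF = 132939 / 138645 = 0.959

0.959


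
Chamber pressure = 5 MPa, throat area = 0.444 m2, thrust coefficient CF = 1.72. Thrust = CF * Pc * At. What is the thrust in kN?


F = 1.72 * 5e6 * 0.444 = 3.8184e+06 N = 3818.4 kN

3818.4 kN


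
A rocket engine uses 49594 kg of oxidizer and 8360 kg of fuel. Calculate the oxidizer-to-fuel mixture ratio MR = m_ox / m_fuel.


MR = 49594 / 8360 = 5.93

5.93


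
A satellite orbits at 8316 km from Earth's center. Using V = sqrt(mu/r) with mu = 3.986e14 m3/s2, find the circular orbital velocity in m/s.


V = sqrt(3.986e14 / 8316000) = 6923 m/s

6923 m/s


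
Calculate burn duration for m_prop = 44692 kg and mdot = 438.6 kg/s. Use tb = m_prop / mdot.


tb = 44692 / 438.6 = 101.9 s

101.9 s


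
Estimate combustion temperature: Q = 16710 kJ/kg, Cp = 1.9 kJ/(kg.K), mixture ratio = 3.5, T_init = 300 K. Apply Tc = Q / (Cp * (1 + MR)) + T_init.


Tc = 16710 / (1.9 * (1 + 3.5)) + 300 = 2254 K

2254 K


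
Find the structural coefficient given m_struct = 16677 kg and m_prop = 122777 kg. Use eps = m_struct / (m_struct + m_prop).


eps = 16677 / (16677 + 122777) = 0.1196

0.1196


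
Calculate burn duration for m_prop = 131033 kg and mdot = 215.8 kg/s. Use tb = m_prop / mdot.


tb = 131033 / 215.8 = 607.2 s

607.2 s


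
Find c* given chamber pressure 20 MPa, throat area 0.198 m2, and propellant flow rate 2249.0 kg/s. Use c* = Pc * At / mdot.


c* = 20e6 * 0.198 / 2249.0 = 1761 m/s

1761 m/s


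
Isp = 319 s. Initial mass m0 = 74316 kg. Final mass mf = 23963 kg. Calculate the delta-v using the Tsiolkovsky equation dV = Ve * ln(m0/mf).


Ve = 319 * 9.81 = 3129.39 m/s
dV = 3129.39 * ln(74316/23963) = 3542 m/s

3542 m/s


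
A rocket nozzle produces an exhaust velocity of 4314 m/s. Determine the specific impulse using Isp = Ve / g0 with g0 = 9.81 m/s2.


Isp = Ve / g0 = 4314 / 9.81 = 439.8 s

439.8 s


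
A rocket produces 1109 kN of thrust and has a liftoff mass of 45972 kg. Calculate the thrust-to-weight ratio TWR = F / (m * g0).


TWR = 1109000 / (45972 * 9.81) = 2.46

2.46


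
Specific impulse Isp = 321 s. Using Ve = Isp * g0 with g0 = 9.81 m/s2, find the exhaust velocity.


Ve = Isp * g0 = 321 * 9.81 = 3149.0 m/s

3149.0 m/s


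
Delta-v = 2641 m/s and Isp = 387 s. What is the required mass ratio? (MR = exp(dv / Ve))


Ve = 387 * 9.81 = 3796.47 m/s
MR = exp(2641 / 3796.47) = 2.005

2.005


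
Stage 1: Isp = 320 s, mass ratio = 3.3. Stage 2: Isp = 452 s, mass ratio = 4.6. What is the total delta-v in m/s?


dV1 = 320 * 9.81 * ln(3.3) = 3748.0 m/s
dV2 = 452 * 9.81 * ln(4.6) = 6766.7 m/s
Total dV = 3748.0 + 6766.7 = 10514.7 m/s ~ 10515 m/s

10515 m/s


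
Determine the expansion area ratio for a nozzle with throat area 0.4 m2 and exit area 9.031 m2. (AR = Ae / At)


AR = 9.031 / 0.4 = 22.6

22.6


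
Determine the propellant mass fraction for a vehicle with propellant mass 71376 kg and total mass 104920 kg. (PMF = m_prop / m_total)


PMF = 71376 / 104920 = 0.68

0.68


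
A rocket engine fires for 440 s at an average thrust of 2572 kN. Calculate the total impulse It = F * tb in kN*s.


It = 2572 * 440 = 1131680 kN*s

1131680 kN*s


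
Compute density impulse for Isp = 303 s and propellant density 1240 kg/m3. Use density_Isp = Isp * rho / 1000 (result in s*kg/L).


rho*Isp = 303 * 1240 / 1000 = 376 s*kg/L

376 s*kg/L


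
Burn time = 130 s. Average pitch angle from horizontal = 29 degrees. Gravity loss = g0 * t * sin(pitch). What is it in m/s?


GL = 9.81 * 130 * sin(29 deg) = 618 m/s

618 m/s


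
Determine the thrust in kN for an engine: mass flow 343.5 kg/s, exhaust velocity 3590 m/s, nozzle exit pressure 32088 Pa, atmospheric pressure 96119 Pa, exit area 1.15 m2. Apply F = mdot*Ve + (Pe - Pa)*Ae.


F = 343.5 * 3590 + (32088 - 96119) * 1.15 = 1.1595e+06 N = 1159.5 kN

1159.5 kN


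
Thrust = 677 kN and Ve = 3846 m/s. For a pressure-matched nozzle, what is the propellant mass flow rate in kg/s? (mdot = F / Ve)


mdot = F / Ve = 677000 / 3846 = 176.0 kg/s

176.0 kg/s


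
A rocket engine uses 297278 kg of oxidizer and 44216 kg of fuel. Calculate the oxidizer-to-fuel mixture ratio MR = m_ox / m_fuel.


MR = 297278 / 44216 = 6.72

6.72


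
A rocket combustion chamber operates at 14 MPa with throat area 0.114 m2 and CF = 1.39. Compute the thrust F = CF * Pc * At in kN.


F = 1.39 * 14e6 * 0.114 = 2.2184e+06 N = 2218.4 kN

2218.4 kN


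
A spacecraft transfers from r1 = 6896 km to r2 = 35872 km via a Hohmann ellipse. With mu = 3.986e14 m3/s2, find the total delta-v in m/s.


V1 = sqrt(mu/r1) = 7602.74 m/s
dV1 = V1*(sqrt(2*r2/(r1+r2)) - 1) = 2244.25 m/s
V2 = sqrt(mu/r2) = 3333.43 m/s
dV2 = V2*(1 - sqrt(2*r1/(r1+r2))) = 1440.45 m/s
Total dV = 3685 m/s

3685 m/s


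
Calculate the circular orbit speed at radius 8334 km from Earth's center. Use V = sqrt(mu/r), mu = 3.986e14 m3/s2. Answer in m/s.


V = sqrt(3.986e14 / 8334000) = 6916 m/s

6916 m/s


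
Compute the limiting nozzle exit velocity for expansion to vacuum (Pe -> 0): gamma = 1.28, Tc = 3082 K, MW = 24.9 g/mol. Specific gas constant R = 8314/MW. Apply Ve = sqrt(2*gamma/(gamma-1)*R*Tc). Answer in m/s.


R = 8314 / 24.9 = 333.9 J/(kg.K)
Ve = sqrt(2 * 1.28 / (1.28 - 1) * 333.9 * 3082) = 3067 m/s

3067 m/s


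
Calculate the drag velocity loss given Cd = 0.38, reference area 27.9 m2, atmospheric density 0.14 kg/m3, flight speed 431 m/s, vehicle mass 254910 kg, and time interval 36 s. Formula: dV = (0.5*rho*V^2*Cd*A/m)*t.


D = 0.5 * 0.14 * 431^2 * 0.38 * 27.9 = 137860.67 N
a = 137860.67 / 254910 = 0.5408 m/s2
dV = 0.5408 * 36 = 19.5 m/s

19.5 m/s


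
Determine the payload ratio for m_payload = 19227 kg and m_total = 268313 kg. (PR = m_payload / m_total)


PR = 19227 / 268313 = 0.0717

0.0717


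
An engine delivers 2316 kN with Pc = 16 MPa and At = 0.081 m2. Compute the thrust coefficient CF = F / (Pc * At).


CF = 2316000 / (16e6 * 0.081) = 1.79

1.79


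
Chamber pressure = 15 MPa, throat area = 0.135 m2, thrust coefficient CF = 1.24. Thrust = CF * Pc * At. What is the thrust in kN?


F = 1.24 * 15e6 * 0.135 = 2.5110e+06 N = 2511.0 kN

2511.0 kN


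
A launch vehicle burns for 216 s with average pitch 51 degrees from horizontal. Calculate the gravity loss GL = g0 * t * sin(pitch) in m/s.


GL = 9.81 * 216 * sin(51 deg) = 1647 m/s

1647 m/s


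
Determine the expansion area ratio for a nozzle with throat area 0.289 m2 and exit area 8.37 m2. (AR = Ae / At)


AR = 8.37 / 0.289 = 29.0

29.0


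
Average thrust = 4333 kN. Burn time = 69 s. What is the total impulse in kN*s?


It = 4333 * 69 = 298977 kN*s

298977 kN*s


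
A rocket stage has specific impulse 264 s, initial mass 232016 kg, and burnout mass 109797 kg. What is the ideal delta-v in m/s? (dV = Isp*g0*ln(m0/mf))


Ve = 264 * 9.81 = 2589.84 m/s
dV = 2589.84 * ln(232016/109797) = 1938 m/s

1938 m/s


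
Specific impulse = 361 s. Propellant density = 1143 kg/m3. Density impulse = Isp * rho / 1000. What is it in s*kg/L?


rho*Isp = 361 * 1143 / 1000 = 413 s*kg/L

413 s*kg/L


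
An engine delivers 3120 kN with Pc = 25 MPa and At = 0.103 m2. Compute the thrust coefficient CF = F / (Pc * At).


CF = 3120000 / (25e6 * 0.103) = 1.21

1.21


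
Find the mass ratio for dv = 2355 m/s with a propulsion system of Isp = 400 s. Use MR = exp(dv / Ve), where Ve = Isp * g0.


Ve = 400 * 9.81 = 3924.0 m/s
MR = exp(2355 / 3924.0) = 1.822

1.822


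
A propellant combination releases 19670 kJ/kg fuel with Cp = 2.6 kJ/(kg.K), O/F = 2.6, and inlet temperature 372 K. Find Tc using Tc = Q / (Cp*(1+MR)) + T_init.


Tc = 19670 / (2.6 * (1 + 2.6)) + 372 = 2473 K

2473 K


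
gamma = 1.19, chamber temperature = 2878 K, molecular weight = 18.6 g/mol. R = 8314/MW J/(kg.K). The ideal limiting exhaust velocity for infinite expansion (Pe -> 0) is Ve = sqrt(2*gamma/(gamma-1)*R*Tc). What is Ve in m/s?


R = 8314 / 18.6 = 446.99 J/(kg.K)
Ve = sqrt(2 * 1.19 / (1.19 - 1) * 446.99 * 2878) = 4014 m/s

4014 m/s


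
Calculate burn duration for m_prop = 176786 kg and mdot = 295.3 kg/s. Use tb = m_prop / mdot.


tb = 176786 / 295.3 = 598.7 s

598.7 s


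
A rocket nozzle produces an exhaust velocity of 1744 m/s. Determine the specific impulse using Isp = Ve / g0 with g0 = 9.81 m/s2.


Isp = Ve / g0 = 1744 / 9.81 = 177.8 s

177.8 s


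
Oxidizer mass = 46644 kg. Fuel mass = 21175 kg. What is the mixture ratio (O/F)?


MR = 46644 / 21175 = 2.2

2.2


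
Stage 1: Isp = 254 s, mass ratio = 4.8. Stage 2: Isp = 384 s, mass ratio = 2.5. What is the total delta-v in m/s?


dV1 = 254 * 9.81 * ln(4.8) = 3908.6 m/s
dV2 = 384 * 9.81 * ln(2.5) = 3451.7 m/s
Total dV = 3908.6 + 3451.7 = 7360.3 m/s ~ 7360 m/s

7360 m/s


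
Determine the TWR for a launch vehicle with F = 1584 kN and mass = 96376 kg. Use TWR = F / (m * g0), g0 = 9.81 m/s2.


TWR = 1584000 / (96376 * 9.81) = 1.68

1.68


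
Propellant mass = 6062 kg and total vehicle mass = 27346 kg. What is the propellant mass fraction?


PMF = 6062 / 27346 = 0.222

0.222


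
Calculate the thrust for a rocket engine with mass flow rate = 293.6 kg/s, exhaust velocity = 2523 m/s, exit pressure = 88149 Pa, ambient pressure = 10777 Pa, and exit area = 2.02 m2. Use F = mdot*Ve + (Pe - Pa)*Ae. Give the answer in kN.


F = 293.6 * 2523 + (88149 - 10777) * 2.02 = 897044.0 N = 897.0 kN

897.0 kN


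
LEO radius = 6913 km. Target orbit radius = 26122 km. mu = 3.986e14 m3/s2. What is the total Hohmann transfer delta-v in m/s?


V1 = sqrt(mu/r1) = 7593.38 m/s
dV1 = V1*(sqrt(2*r2/(r1+r2)) - 1) = 1955.8 m/s
V2 = sqrt(mu/r2) = 3906.3 m/s
dV2 = V2*(1 - sqrt(2*r1/(r1+r2))) = 1379.17 m/s
Total dV = 3335 m/s

3335 m/s


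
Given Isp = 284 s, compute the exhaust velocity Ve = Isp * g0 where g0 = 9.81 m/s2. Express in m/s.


Ve = Isp * g0 = 284 * 9.81 = 2786.0 m/s

2786.0 m/s


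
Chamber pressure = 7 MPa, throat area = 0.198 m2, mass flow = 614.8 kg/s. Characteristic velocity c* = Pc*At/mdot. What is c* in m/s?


c* = 7e6 * 0.198 / 614.8 = 2254 m/s

2254 m/s


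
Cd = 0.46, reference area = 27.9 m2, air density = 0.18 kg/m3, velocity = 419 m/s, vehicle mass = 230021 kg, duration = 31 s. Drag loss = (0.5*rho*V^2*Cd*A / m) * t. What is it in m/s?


D = 0.5 * 0.18 * 419^2 * 0.46 * 27.9 = 202783.49 N
a = 202783.49 / 230021 = 0.8816 m/s2
dV = 0.8816 * 31 = 27.3 m/s

27.3 m/s


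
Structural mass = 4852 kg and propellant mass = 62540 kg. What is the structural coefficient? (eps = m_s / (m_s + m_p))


eps = 4852 / (4852 + 62540) = 0.072

0.072


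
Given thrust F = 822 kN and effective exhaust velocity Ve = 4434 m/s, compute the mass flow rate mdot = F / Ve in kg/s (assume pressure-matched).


mdot = F / Ve = 822000 / 4434 = 185.4 kg/s

185.4 kg/s


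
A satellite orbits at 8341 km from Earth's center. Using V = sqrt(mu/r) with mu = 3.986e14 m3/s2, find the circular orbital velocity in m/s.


V = sqrt(3.986e14 / 8341000) = 6913 m/s

6913 m/s


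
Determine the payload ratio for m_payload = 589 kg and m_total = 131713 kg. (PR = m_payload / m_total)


PR = 589 / 131713 = 0.0045

0.0045


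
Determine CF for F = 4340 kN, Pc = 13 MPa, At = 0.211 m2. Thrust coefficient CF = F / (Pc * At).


CF = 4340000 / (13e6 * 0.211) = 1.58

1.58


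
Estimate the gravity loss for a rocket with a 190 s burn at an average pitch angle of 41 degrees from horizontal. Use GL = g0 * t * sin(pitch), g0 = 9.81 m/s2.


GL = 9.81 * 190 * sin(41 deg) = 1223 m/s

1223 m/s


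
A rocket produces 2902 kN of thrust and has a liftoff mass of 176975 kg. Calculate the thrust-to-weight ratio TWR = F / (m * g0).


TWR = 2902000 / (176975 * 9.81) = 1.67

1.67


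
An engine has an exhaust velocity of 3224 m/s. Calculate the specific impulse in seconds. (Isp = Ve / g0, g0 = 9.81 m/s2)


Isp = Ve / g0 = 3224 / 9.81 = 328.6 s

328.6 s


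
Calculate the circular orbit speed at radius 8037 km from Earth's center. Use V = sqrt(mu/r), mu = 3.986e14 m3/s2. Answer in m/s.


V = sqrt(3.986e14 / 8037000) = 7042 m/s

7042 m/s


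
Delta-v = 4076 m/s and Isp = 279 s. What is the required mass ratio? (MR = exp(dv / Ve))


Ve = 279 * 9.81 = 2736.99 m/s
MR = exp(4076 / 2736.99) = 4.434

4.434


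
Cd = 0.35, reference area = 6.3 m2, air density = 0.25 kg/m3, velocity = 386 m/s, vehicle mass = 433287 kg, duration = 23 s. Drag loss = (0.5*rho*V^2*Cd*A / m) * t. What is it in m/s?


D = 0.5 * 0.25 * 386^2 * 0.35 * 6.3 = 41067.02 N
a = 41067.02 / 433287 = 0.0948 m/s2
dV = 0.0948 * 23 = 2.2 m/s

2.2 m/s


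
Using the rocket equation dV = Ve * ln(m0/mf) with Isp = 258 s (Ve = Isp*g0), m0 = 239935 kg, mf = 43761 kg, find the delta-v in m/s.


Ve = 258 * 9.81 = 2530.98 m/s
dV = 2530.98 * ln(239935/43761) = 4307 m/s

4307 m/s


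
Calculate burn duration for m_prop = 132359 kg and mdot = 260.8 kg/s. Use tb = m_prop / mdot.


tb = 132359 / 260.8 = 507.5 s

507.5 s


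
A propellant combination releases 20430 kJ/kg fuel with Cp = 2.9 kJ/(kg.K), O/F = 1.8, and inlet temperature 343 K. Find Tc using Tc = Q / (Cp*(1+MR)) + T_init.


Tc = 20430 / (2.9 * (1 + 1.8)) + 343 = 2859 K

2859 K


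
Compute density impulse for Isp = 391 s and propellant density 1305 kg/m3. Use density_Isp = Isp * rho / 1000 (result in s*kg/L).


rho*Isp = 391 * 1305 / 1000 = 510 s*kg/L

510 s*kg/L


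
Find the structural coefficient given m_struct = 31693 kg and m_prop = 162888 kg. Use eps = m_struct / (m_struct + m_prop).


eps = 31693 / (31693 + 162888) = 0.1629

0.1629


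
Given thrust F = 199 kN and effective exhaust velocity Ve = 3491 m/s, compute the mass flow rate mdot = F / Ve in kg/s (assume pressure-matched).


mdot = F / Ve = 199000 / 3491 = 57.0 kg/s

57.0 kg/s


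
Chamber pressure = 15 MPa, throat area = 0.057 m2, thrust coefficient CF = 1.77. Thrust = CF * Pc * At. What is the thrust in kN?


F = 1.77 * 15e6 * 0.057 = 1.5134e+06 N = 1513.3 kN

1513.3 kN


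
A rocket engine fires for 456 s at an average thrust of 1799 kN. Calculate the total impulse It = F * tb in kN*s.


It = 1799 * 456 = 820344 kN*s

820344 kN*s


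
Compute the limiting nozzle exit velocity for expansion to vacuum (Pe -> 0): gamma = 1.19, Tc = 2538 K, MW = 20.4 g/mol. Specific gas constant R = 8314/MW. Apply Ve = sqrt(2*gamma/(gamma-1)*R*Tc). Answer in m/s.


R = 8314 / 20.4 = 407.55 J/(kg.K)
Ve = sqrt(2 * 1.19 / (1.19 - 1) * 407.55 * 2538) = 3600 m/s

3600 m/s


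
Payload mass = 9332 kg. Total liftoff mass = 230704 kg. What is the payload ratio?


PR = 9332 / 230704 = 0.0405

0.0405


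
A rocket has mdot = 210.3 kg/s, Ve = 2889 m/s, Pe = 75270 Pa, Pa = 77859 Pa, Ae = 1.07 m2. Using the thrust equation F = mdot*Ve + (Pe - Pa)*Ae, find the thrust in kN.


F = 210.3 * 2889 + (75270 - 77859) * 1.07 = 604786.0 N = 604.8 kN

604.8 kN


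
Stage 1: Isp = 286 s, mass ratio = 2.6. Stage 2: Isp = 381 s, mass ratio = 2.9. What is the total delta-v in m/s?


dV1 = 286 * 9.81 * ln(2.6) = 2680.8 m/s
dV2 = 381 * 9.81 * ln(2.9) = 3979.5 m/s
Total dV = 2680.8 + 3979.5 = 6660.3 m/s ~ 6660 m/s

6660 m/s


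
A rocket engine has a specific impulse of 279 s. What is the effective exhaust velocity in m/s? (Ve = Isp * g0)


Ve = Isp * g0 = 279 * 9.81 = 2737.0 m/s

2737.0 m/s


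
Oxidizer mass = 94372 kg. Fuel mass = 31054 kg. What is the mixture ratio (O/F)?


MR = 94372 / 31054 = 3.04

3.04


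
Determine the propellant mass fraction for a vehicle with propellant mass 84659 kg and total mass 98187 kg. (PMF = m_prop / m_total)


PMF = 84659 / 98187 = 0.862

0.862


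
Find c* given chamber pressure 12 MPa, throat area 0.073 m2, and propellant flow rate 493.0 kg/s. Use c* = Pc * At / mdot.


c* = 12e6 * 0.073 / 493.0 = 1777 m/s

1777 m/s


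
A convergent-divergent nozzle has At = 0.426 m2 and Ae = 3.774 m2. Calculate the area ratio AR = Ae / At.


AR = 3.774 / 0.426 = 8.9

8.9


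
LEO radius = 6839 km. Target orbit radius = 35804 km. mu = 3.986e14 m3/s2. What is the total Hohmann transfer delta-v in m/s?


V1 = sqrt(mu/r1) = 7634.35 m/s
dV1 = V1*(sqrt(2*r2/(r1+r2)) - 1) = 2258.67 m/s
V2 = sqrt(mu/r2) = 3336.59 m/s
dV2 = V2*(1 - sqrt(2*r1/(r1+r2))) = 1446.9 m/s
Total dV = 3706 m/s

3706 m/s


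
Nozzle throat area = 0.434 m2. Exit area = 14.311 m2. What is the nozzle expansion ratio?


AR = 14.311 / 0.434 = 33.0

33.0


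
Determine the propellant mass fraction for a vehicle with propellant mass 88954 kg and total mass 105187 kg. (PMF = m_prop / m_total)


PMF = 88954 / 105187 = 0.846

0.846


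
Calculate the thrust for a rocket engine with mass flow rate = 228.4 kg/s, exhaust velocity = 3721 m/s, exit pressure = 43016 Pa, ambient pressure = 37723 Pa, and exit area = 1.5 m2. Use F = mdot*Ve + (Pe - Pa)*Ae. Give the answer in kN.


F = 228.4 * 3721 + (43016 - 37723) * 1.5 = 857816.0 N = 857.8 kN

857.8 kN


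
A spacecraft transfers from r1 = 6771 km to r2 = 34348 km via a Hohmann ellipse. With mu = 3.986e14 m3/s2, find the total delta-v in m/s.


V1 = sqrt(mu/r1) = 7672.59 m/s
dV1 = V1*(sqrt(2*r2/(r1+r2)) - 1) = 2244.55 m/s
V2 = sqrt(mu/r2) = 3406.57 m/s
dV2 = V2*(1 - sqrt(2*r1/(r1+r2))) = 1451.61 m/s
Total dV = 3696 m/s

3696 m/s


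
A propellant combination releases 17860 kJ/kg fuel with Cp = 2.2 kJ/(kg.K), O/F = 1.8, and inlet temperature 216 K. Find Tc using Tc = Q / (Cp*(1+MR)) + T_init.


Tc = 17860 / (2.2 * (1 + 1.8)) + 216 = 3115 K

3115 K


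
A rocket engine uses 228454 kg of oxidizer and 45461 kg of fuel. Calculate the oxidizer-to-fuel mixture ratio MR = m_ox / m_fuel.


MR = 228454 / 45461 = 5.03

5.03


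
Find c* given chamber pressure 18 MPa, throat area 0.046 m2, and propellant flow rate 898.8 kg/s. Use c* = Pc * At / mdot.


c* = 18e6 * 0.046 / 898.8 = 921 m/s

921 m/s


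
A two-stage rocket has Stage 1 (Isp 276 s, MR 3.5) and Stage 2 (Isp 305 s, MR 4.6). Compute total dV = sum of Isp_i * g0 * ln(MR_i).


dV1 = 276 * 9.81 * ln(3.5) = 3391.9 m/s
dV2 = 305 * 9.81 * ln(4.6) = 4566.0 m/s
Total dV = 3391.9 + 4566.0 = 7957.9 m/s ~ 7958 m/s

7958 m/s


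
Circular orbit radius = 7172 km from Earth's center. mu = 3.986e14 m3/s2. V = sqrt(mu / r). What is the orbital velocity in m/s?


V = sqrt(3.986e14 / 7172000) = 7455 m/s

7455 m/s


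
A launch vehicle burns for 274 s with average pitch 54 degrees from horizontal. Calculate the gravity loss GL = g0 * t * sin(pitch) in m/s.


GL = 9.81 * 274 * sin(54 deg) = 2175 m/s

2175 m/s


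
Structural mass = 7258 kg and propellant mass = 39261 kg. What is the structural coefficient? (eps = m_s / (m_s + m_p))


eps = 7258 / (7258 + 39261) = 0.156

0.156


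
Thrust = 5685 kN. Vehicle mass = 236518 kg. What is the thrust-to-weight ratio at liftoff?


TWR = 5685000 / (236518 * 9.81) = 2.45

2.45


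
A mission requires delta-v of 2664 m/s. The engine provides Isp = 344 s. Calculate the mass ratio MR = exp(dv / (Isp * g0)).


Ve = 344 * 9.81 = 3374.64 m/s
MR = exp(2664 / 3374.64) = 2.202

2.202


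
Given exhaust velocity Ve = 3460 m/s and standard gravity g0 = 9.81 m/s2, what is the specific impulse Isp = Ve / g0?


Isp = Ve / g0 = 3460 / 9.81 = 352.7 s

352.7 s


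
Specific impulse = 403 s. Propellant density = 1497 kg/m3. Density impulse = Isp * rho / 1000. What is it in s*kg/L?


rho*Isp = 403 * 1497 / 1000 = 603 s*kg/L

603 s*kg/L


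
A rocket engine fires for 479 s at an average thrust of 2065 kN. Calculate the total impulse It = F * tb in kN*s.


It = 2065 * 479 = 989135 kN*s

989135 kN*s


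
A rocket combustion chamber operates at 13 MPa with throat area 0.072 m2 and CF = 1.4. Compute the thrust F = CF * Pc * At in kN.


F = 1.4 * 13e6 * 0.072 = 1.3104e+06 N = 1310.4 kN

1310.4 kN


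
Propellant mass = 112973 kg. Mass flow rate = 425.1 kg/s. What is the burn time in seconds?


tb = 112973 / 425.1 = 265.8 s

265.8 s


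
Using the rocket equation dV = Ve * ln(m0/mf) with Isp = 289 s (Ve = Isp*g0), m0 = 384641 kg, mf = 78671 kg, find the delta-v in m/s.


Ve = 289 * 9.81 = 2835.09 m/s
dV = 2835.09 * ln(384641/78671) = 4499 m/s

4499 m/s


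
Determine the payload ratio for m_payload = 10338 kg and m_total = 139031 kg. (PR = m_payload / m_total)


PR = 10338 / 139031 = 0.0744

0.0744


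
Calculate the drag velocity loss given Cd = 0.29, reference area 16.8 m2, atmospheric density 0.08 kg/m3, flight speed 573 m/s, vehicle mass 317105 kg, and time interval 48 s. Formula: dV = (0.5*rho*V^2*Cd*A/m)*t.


D = 0.5 * 0.08 * 573^2 * 0.29 * 16.8 = 63984.76 N
a = 63984.76 / 317105 = 0.2018 m/s2
dV = 0.2018 * 48 = 9.7 m/s

9.7 m/s


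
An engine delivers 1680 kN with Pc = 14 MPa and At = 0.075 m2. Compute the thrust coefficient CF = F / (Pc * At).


CF = 1680000 / (14e6 * 0.075) = 1.6

1.6


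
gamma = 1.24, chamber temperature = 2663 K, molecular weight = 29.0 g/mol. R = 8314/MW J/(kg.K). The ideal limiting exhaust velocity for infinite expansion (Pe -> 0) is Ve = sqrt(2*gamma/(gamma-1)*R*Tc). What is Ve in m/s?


R = 8314 / 29.0 = 286.69 J/(kg.K)
Ve = sqrt(2 * 1.24 / (1.24 - 1) * 286.69 * 2663) = 2809 m/s

2809 m/s


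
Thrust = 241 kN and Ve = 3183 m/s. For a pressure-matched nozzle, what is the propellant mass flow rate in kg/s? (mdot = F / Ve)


mdot = F / Ve = 241000 / 3183 = 75.7 kg/s

75.7 kg/s


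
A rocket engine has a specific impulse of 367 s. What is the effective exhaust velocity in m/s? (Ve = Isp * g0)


Ve = Isp * g0 = 367 * 9.81 = 3600.3 m/s

3600.3 m/s


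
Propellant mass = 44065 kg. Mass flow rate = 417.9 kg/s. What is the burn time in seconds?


tb = 44065 / 417.9 = 105.4 s

105.4 s


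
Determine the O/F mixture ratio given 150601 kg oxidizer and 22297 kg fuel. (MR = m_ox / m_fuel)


MR = 150601 / 22297 = 6.75

6.75


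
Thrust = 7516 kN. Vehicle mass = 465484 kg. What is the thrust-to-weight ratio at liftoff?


TWR = 7516000 / (465484 * 9.81) = 1.65

1.65


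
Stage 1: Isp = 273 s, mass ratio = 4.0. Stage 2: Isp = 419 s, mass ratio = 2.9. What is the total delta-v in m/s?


dV1 = 273 * 9.81 * ln(4.0) = 3712.7 m/s
dV2 = 419 * 9.81 * ln(2.9) = 4376.4 m/s
Total dV = 3712.7 + 4376.4 = 8089.1 m/s ~ 8089 m/s

8089 m/s


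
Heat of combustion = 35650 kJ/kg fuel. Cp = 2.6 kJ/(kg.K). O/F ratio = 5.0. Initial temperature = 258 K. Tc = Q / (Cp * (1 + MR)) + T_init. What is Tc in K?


Tc = 35650 / (2.6 * (1 + 5.0)) + 258 = 2543 K

2543 K


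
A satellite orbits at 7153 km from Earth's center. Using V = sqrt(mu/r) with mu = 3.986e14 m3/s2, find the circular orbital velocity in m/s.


V = sqrt(3.986e14 / 7153000) = 7465 m/s

7465 m/s


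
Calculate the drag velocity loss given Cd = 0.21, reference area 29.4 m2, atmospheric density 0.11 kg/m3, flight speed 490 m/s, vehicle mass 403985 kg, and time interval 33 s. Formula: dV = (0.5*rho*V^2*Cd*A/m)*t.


D = 0.5 * 0.11 * 490^2 * 0.21 * 29.4 = 81530.76 N
a = 81530.76 / 403985 = 0.2018 m/s2
dV = 0.2018 * 33 = 6.7 m/s

6.7 m/s


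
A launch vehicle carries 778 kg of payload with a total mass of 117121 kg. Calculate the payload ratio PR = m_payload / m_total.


PR = 778 / 117121 = 0.0066

0.0066


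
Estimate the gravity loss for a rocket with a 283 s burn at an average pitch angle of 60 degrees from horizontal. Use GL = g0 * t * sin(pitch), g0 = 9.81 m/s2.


GL = 9.81 * 283 * sin(60 deg) = 2404 m/s

2404 m/s


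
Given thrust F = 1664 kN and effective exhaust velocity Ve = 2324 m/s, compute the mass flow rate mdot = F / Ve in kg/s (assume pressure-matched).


mdot = F / Ve = 1664000 / 2324 = 716.0 kg/s

716.0 kg/s


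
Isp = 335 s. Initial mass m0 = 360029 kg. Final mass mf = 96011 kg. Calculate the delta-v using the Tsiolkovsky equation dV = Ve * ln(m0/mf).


Ve = 335 * 9.81 = 3286.35 m/s
dV = 3286.35 * ln(360029/96011) = 4344 m/s

4344 m/s


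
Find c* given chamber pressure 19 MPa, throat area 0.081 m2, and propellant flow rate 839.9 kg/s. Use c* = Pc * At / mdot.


c* = 19e6 * 0.081 / 839.9 = 1832 m/s

1832 m/s


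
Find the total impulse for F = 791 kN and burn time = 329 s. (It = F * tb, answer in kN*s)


It = 791 * 329 = 260239 kN*s

260239 kN*s


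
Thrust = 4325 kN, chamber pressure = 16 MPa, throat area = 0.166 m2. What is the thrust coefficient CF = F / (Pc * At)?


CF = 4325000 / (16e6 * 0.166) = 1.63

1.63


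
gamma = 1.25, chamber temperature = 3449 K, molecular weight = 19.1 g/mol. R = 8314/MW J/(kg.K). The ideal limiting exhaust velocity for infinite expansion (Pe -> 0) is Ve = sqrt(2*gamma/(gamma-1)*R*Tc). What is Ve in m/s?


R = 8314 / 19.1 = 435.29 J/(kg.K)
Ve = sqrt(2 * 1.25 / (1.25 - 1) * 435.29 * 3449) = 3875 m/s

3875 m/s


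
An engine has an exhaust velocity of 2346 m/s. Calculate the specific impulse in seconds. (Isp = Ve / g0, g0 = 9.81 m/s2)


Isp = Ve / g0 = 2346 / 9.81 = 239.1 s

239.1 s


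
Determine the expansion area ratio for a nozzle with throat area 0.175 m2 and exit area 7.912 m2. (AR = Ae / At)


AR = 7.912 / 0.175 = 45.2

45.2


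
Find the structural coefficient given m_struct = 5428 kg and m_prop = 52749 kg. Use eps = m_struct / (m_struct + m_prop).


eps = 5428 / (5428 + 52749) = 0.0933

0.0933


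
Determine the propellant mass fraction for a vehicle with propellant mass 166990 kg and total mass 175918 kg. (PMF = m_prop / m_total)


PMF = 166990 / 175918 = 0.949

0.949


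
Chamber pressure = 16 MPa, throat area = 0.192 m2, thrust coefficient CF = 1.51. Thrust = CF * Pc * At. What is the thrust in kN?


F = 1.51 * 16e6 * 0.192 = 4.6387e+06 N = 4638.7 kN

4638.7 kN


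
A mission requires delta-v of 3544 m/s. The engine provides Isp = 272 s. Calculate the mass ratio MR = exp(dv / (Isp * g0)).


Ve = 272 * 9.81 = 2668.32 m/s
MR = exp(3544 / 2668.32) = 3.774

3.774


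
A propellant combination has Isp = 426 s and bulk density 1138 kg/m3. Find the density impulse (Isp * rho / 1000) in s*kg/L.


rho*Isp = 426 * 1138 / 1000 = 485 s*kg/L

485 s*kg/L


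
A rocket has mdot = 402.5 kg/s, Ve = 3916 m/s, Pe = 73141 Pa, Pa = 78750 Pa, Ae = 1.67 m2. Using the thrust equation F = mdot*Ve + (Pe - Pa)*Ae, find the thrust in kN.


F = 402.5 * 3916 + (73141 - 78750) * 1.67 = 1.5668e+06 N = 1566.8 kN

1566.8 kN


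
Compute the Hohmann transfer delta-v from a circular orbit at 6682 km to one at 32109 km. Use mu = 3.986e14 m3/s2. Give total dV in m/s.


V1 = sqrt(mu/r1) = 7723.52 m/s
dV1 = V1*(sqrt(2*r2/(r1+r2)) - 1) = 2214.0 m/s
V2 = sqrt(mu/r2) = 3523.35 m/s
dV2 = V2*(1 - sqrt(2*r1/(r1+r2))) = 1455.31 m/s
Total dV = 3669 m/s

3669 m/s


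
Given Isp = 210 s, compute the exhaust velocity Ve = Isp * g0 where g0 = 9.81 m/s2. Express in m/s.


Ve = Isp * g0 = 210 * 9.81 = 2060.1 m/s

2060.1 m/s


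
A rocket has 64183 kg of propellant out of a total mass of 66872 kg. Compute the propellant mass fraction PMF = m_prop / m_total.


PMF = 64183 / 66872 = 0.96

0.96


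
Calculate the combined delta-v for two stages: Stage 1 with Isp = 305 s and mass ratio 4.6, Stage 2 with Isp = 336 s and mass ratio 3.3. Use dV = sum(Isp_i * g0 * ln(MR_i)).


dV1 = 305 * 9.81 * ln(4.6) = 4566.0 m/s
dV2 = 336 * 9.81 * ln(3.3) = 3935.4 m/s
Total dV = 4566.0 + 3935.4 = 8501.4 m/s ~ 8501 m/s

8501 m/s


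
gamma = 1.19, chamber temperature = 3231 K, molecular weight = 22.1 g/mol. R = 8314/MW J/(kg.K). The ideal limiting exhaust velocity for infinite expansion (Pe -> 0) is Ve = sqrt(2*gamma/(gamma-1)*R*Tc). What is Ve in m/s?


R = 8314 / 22.1 = 376.2 J/(kg.K)
Ve = sqrt(2 * 1.19 / (1.19 - 1) * 376.2 * 3231) = 3902 m/s

3902 m/s


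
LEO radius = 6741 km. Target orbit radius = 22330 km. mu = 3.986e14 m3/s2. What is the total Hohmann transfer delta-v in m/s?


V1 = sqrt(mu/r1) = 7689.65 m/s
dV1 = V1*(sqrt(2*r2/(r1+r2)) - 1) = 1841.29 m/s
V2 = sqrt(mu/r2) = 4224.98 m/s
dV2 = V2*(1 - sqrt(2*r1/(r1+r2))) = 1347.77 m/s
Total dV = 3189 m/s

3189 m/s


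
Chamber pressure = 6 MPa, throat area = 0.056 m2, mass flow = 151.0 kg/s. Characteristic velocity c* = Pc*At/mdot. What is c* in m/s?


c* = 6e6 * 0.056 / 151.0 = 2225 m/s

2225 m/s


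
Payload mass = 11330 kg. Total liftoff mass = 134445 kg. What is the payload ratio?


PR = 11330 / 134445 = 0.0843

0.0843


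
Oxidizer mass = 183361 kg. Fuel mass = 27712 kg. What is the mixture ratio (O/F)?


MR = 183361 / 27712 = 6.62

6.62


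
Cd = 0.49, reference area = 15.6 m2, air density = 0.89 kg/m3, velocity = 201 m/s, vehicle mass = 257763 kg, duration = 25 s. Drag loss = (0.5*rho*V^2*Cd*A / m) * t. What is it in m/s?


D = 0.5 * 0.89 * 201^2 * 0.49 * 15.6 = 137427.23 N
a = 137427.23 / 257763 = 0.5332 m/s2
dV = 0.5332 * 25 = 13.3 m/s

13.3 m/s


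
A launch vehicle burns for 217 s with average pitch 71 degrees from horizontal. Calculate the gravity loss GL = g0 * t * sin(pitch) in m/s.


GL = 9.81 * 217 * sin(71 deg) = 2013 m/s

2013 m/s


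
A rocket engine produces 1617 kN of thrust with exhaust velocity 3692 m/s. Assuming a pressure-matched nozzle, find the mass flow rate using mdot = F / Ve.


mdot = F / Ve = 1617000 / 3692 = 438.0 kg/s

438.0 kg/s


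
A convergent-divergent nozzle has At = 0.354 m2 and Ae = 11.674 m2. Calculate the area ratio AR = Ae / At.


AR = 11.674 / 0.354 = 33.0

33.0


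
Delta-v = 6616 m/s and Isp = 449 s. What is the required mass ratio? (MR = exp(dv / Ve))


Ve = 449 * 9.81 = 4404.69 m/s
MR = exp(6616 / 4404.69) = 4.491

4.491


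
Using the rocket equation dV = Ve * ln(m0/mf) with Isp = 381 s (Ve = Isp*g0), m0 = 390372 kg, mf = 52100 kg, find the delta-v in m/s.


Ve = 381 * 9.81 = 3737.61 m/s
dV = 3737.61 * ln(390372/52100) = 7527 m/s

7527 m/s


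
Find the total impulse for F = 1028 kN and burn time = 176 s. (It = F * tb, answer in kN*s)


It = 1028 * 176 = 180928 kN*s

180928 kN*s


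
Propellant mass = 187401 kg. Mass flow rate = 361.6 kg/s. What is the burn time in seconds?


tb = 187401 / 361.6 = 518.3 s

518.3 s


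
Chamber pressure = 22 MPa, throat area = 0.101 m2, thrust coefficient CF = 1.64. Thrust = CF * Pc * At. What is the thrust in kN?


F = 1.64 * 22e6 * 0.101 = 3.6441e+06 N = 3644.1 kN

3644.1 kN


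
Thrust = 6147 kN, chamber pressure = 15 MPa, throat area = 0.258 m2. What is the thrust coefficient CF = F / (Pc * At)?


CF = 6147000 / (15e6 * 0.258) = 1.59

1.59


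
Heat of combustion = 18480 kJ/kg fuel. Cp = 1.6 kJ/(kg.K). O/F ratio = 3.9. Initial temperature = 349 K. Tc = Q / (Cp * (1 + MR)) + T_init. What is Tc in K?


Tc = 18480 / (1.6 * (1 + 3.9)) + 349 = 2706 K

2706 K


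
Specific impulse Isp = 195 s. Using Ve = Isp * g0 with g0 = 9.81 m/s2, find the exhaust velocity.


Ve = Isp * g0 = 195 * 9.81 = 1913.0 m/s

1913.0 m/s


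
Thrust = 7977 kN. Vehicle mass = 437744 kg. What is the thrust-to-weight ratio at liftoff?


TWR = 7977000 / (437744 * 9.81) = 1.86

1.86


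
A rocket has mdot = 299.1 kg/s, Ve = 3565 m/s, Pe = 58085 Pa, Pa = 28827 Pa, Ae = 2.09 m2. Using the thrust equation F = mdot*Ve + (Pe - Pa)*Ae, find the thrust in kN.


F = 299.1 * 3565 + (58085 - 28827) * 2.09 = 1.1274e+06 N = 1127.4 kN

1127.4 kN


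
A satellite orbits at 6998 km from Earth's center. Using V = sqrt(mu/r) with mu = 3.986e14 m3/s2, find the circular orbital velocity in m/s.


V = sqrt(3.986e14 / 6998000) = 7547 m/s

7547 m/s


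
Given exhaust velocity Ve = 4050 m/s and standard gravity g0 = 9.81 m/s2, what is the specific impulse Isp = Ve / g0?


Isp = Ve / g0 = 4050 / 9.81 = 412.8 s

412.8 s


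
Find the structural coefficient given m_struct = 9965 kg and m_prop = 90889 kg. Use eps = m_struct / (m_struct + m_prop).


eps = 9965 / (9965 + 90889) = 0.0988

0.0988


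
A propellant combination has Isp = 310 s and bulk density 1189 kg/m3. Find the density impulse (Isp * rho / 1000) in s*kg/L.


rho*Isp = 310 * 1189 / 1000 = 369 s*kg/L

369 s*kg/L


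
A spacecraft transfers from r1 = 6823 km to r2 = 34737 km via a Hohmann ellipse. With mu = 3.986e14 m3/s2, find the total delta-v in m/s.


V1 = sqrt(mu/r1) = 7643.3 m/s
dV1 = V1*(sqrt(2*r2/(r1+r2)) - 1) = 2238.92 m/s
V2 = sqrt(mu/r2) = 3387.45 m/s
dV2 = V2*(1 - sqrt(2*r1/(r1+r2))) = 1446.39 m/s
Total dV = 3685 m/s

3685 m/s


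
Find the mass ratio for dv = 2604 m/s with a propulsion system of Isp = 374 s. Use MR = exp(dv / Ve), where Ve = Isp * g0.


Ve = 374 * 9.81 = 3668.94 m/s
MR = exp(2604 / 3668.94) = 2.033

2.033


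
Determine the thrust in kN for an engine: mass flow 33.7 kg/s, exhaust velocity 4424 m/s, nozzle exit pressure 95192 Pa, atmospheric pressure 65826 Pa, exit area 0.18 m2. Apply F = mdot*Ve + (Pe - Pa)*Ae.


F = 33.7 * 4424 + (95192 - 65826) * 0.18 = 154375.0 N = 154.4 kN

154.4 kN


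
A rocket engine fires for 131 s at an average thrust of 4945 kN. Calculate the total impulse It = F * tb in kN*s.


It = 4945 * 131 = 647795 kN*s

647795 kN*s


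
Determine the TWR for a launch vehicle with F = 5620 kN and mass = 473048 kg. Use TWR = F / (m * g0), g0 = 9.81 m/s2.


TWR = 5620000 / (473048 * 9.81) = 1.21

1.21


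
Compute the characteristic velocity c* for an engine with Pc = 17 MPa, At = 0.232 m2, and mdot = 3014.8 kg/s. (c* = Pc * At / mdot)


c* = 17e6 * 0.232 / 3014.8 = 1308 m/s

1308 m/s


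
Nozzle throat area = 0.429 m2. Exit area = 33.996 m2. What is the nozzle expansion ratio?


AR = 33.996 / 0.429 = 79.2

79.2


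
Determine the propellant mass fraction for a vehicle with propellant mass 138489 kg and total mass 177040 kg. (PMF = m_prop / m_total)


PMF = 138489 / 177040 = 0.782

0.782


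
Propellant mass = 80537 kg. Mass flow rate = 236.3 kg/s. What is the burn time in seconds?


tb = 80537 / 236.3 = 340.8 s

340.8 s


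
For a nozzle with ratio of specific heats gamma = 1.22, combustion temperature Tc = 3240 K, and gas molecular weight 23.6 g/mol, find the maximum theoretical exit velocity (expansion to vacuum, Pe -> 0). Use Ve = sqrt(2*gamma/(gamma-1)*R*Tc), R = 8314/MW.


R = 8314 / 23.6 = 352.29 J/(kg.K)
Ve = sqrt(2 * 1.22 / (1.22 - 1) * 352.29 * 3240) = 3558 m/s

3558 m/s
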